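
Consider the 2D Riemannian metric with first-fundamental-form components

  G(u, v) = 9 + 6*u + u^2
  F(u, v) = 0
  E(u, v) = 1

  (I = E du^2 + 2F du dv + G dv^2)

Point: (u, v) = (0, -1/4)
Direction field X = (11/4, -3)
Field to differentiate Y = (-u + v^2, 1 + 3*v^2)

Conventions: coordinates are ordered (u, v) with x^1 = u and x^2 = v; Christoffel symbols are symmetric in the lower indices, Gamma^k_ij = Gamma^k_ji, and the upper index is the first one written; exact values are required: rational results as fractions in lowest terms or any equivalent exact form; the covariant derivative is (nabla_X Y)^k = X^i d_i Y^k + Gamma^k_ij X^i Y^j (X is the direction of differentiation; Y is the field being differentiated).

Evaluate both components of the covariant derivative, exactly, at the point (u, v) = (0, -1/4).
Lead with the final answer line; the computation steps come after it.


Answer: (nabla_X Y)^u = 151/16, (nabla_X Y)^v = 1061/192

E = 1, F = 0, G = 9 at the point
E_u = 0, E_v = 0, F_u = 0, F_v = 0, G_u = 6, G_v = 0
EG - F^2 = 9;  g^inv = (1/9) * [[9, 0], [0, 1]]
first-kind symbols [ij,l] = (1/2)(d_i g_jl + d_j g_il - d_l g_ij): [uu,u] = E_u/2 = 0, [uu,v] = F_u - E_v/2 = 0, [uv,u] = E_v/2 = 0, [uv,v] = G_u/2 = 3, [vv,u] = F_v - G_u/2 = -3, [vv,v] = G_v/2 = 0
Gamma^u_ij = (G*[ij,u] - F*[ij,v])/(EG - F^2), Gamma^v_ij = (E*[ij,v] - F*[ij,u])/(EG - F^2)
Gamma_uuu = 0, Gamma_uuv = 0, Gamma_uvv = -3, Gamma_vuu = 0, Gamma_vuv = 1/3, Gamma_vvv = 0
X = (11/4, -3), Y = (1/16, 19/16) at the point


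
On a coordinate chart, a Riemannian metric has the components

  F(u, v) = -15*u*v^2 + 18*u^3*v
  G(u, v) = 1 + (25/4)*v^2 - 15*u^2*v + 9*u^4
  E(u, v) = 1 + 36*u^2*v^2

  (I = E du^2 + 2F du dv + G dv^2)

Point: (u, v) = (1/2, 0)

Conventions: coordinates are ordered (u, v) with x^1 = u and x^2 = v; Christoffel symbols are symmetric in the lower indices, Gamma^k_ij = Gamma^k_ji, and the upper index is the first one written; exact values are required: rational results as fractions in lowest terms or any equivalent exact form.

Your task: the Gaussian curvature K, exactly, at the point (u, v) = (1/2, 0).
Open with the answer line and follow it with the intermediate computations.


Answer: K = -2304/625

E = 1, F = 0, G = 25/16, EG - F^2 = 25/16 at the point
E_u = 0, E_v = 0, F_u = 0, F_v = 9/4, G_u = 9/2, G_v = -15/4
E_vv = 18, F_uv = 27/2, G_uu = 27
Compute both Brioschi determinants and normalise by (EG - F^2)^2.
M1 = [[-E_vv/2 + F_uv - G_uu/2, E_u/2, F_u - E_v/2], [F_v - G_u/2, E, F], [G_v/2, F, G]] = [[-9, 0, 0], [0, 1, 0], [-15/8, 0, 25/16]]; det M1 = -225/16
M2 = [[0, E_v/2, G_u/2], [E_v/2, E, F], [G_u/2, F, G]] = [[0, 0, 9/4], [0, 1, 0], [9/4, 0, 25/16]]; det M2 = -81/16
det M1 - det M2 = -9; K = -9 / (25/16)^2 = -2304/625


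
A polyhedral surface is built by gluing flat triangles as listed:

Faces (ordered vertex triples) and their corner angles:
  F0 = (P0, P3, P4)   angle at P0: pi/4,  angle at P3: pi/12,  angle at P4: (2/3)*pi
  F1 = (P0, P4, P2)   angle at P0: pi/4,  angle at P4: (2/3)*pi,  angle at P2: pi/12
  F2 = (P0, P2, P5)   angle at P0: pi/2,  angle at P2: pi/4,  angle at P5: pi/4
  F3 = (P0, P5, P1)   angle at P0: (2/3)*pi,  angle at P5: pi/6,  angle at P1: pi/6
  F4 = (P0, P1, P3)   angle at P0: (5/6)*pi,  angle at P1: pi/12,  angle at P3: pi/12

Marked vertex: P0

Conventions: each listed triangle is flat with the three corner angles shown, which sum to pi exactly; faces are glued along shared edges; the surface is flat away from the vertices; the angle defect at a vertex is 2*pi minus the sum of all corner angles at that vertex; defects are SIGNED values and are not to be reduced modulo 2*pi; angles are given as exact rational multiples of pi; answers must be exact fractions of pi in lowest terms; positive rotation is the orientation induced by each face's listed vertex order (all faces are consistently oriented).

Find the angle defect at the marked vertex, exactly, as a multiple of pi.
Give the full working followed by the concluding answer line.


Sum of corner angles at P0: (5/2)*pi
defect = 2*pi - (5/2)*pi

Answer: defect(P0) = -pi/2


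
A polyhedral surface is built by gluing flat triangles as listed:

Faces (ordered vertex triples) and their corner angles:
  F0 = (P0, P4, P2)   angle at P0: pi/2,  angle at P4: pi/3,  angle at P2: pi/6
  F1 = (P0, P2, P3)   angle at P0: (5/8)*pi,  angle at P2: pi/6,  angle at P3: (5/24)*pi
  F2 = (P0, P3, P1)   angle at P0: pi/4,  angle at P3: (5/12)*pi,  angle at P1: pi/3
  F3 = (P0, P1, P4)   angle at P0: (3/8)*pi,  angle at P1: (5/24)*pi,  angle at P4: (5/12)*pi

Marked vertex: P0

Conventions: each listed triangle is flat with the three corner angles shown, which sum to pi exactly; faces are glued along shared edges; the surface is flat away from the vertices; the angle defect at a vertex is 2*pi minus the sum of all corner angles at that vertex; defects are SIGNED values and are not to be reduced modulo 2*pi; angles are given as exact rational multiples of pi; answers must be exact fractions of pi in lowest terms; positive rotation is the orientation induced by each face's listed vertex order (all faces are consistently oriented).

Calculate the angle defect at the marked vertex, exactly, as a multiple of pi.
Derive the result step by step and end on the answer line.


Sum of corner angles at P0: (7/4)*pi
defect = 2*pi - (7/4)*pi

Answer: defect(P0) = pi/4


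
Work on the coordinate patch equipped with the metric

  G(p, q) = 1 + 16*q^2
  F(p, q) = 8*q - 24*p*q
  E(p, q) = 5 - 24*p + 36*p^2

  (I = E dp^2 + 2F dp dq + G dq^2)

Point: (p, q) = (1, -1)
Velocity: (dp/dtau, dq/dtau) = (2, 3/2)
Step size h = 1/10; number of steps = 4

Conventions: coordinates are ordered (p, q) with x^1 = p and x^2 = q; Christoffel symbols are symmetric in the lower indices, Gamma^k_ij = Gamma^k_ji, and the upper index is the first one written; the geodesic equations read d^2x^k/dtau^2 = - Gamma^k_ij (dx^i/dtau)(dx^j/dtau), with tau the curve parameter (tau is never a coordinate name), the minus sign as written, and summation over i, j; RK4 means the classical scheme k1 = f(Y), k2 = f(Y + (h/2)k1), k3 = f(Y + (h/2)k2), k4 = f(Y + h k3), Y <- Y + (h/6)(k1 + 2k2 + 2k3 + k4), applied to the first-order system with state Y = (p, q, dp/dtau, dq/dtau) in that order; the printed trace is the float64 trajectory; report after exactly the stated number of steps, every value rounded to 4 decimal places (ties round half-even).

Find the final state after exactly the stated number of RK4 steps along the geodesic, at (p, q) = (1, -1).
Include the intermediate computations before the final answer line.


f(Y) = (dp/dtau, dq/dtau, -Gamma^p_ij Y'^i Y'^j, -Gamma^q_ij Y'^i Y'^j) with the Gammas evaluated at the stage position; h = 0.100000; intermediate values shown to 6 dp
step 0: p = 1.0000, q = -1.0000, dp/dtau = 2.0000, dq/dtau = 1.5000
step 1:
  k1: at (p, q) = (1.000000, -1.000000), (dp/dtau, dq/dtau) = (2.000000, 1.500000); Gamma_ppp = 0.727273, Gamma_ppq = 0.000000, Gamma_pqq = -0.484848, Gamma_qpp = 0.727273, Gamma_qpq = 0.000000, Gamma_qqq = -0.484848; k1 = (2.000000, 1.500000, -1.818182, -1.818182)
  k2: at (p, q) = (1.100000, -0.925000), (dp/dtau, dq/dtau) = (1.909091, 1.409091); Gamma_ppp = 0.769874, Gamma_ppq = 0.000000, Gamma_pqq = -0.513250, Gamma_qpp = 0.619247, Gamma_qpq = 0.000000, Gamma_qqq = -0.412831; k2 = (1.909091, 1.409091, -1.786830, -1.437233)
  k3: at (p, q) = (1.095455, -0.929545), (dp/dtau, dq/dtau) = (1.910659, 1.428138); Gamma_ppp = 0.767779, Gamma_ppq = 0.000000, Gamma_pqq = -0.511853, Gamma_qpp = 0.624298, Gamma_qpq = 0.000000, Gamma_qqq = -0.416198; k3 = (1.910659, 1.428138, -1.758902, -1.430201)
  k4: at (p, q) = (1.191066, -0.857186), (dp/dtau, dq/dtau) = (1.824110, 1.356980); Gamma_ppp = 0.786877, Gamma_ppq = 0.000000, Gamma_pqq = -0.524585, Gamma_qpp = 0.524251, Gamma_qpq = 0.000000, Gamma_qqq = -0.349500; k4 = (1.824110, 1.356980, -1.652269, -1.100811)
  Y <- Y + (h/6)(k1 + 2k2 + 2k3 + k4): p = 1.1911, q = -0.8578, dp/dtau = 1.8240, dq/dtau = 1.3558
step 2:
  k1: at (p, q) = (1.191060, -0.857809), (dp/dtau, dq/dtau) = (1.823968, 1.355769); Gamma_ppp = 0.786536, Gamma_ppq = 0.000000, Gamma_pqq = -0.524357, Gamma_qpp = 0.524408, Gamma_qpq = 0.000000, Gamma_qqq = -0.349605; k1 = (1.823968, 1.355769, -1.652869, -1.102019)
  k2: at (p, q) = (1.282259, -0.790021), (dp/dtau, dq/dtau) = (1.741325, 1.300668); Gamma_ppp = 0.787079, Gamma_ppq = 0.000000, Gamma_pqq = -0.524719, Gamma_qpp = 0.436851, Gamma_qpq = 0.000000, Gamma_qqq = -0.291234; k2 = (1.741325, 1.300668, -1.498902, -0.831934)
  k3: at (p, q) = (1.278126, -0.792776), (dp/dtau, dq/dtau) = (1.749023, 1.314172); Gamma_ppp = 0.787497, Gamma_ppq = 0.000000, Gamma_pqq = -0.524998, Gamma_qpp = 0.440526, Gamma_qpq = 0.000000, Gamma_qqq = -0.293684; k3 = (1.749023, 1.314172, -1.502320, -0.840398)
  k4: at (p, q) = (1.365962, -0.726392), (dp/dtau, dq/dtau) = (1.673736, 1.271729); Gamma_ppp = 0.777225, Gamma_ppq = 0.000000, Gamma_pqq = -0.518150, Gamma_qpp = 0.364487, Gamma_qpq = 0.000000, Gamma_qqq = -0.242992; k4 = (1.673736, 1.271729, -1.339311, -0.628083)
  Y <- Y + (h/6)(k1 + 2k2 + 2k3 + k4): p = 1.3657, q = -0.7269, dp/dtau = 1.6741, dq/dtau = 1.2712
step 3:
  k1: at (p, q) = (1.365700, -0.726856), (dp/dtau, dq/dtau) = (1.674058, 1.271190); Gamma_ppp = 0.777169, Gamma_ppq = 0.000000, Gamma_pqq = -0.518113, Gamma_qpp = 0.364787, Gamma_qpq = 0.000000, Gamma_qqq = -0.243191; k1 = (1.674058, 1.271190, -1.340762, -0.629325)
  k2: at (p, q) = (1.449403, -0.663297), (dp/dtau, dq/dtau) = (1.607020, 1.239723); Gamma_ppp = 0.759785, Gamma_ppq = 0.000000, Gamma_pqq = -0.506523, Gamma_qpp = 0.301034, Gamma_qpq = 0.000000, Gamma_qqq = -0.200690; k2 = (1.607020, 1.239723, -1.183671, -0.468982)
  k3: at (p, q) = (1.446051, -0.664870), (dp/dtau, dq/dtau) = (1.614874, 1.247740); Gamma_ppp = 0.760892, Gamma_ppq = 0.000000, Gamma_pqq = -0.507261, Gamma_qpp = 0.303098, Gamma_qpq = 0.000000, Gamma_qqq = -0.202066; k3 = (1.614874, 1.247740, -1.194535, -0.475838)
  k4: at (p, q) = (1.527188, -0.602082), (dp/dtau, dq/dtau) = (1.554604, 1.223606); Gamma_ppp = 0.739605, Gamma_ppq = 0.000000, Gamma_pqq = -0.493070, Gamma_qpp = 0.248664, Gamma_qpq = 0.000000, Gamma_qqq = -0.165776; k4 = (1.554604, 1.223606, -1.049243, -0.352768)
  Y <- Y + (h/6)(k1 + 2k2 + 2k3 + k4): p = 1.5269, q = -0.6024, dp/dtau = 1.5550, dq/dtau = 1.2233
step 4:
  k1: at (p, q) = (1.526908, -0.602361), (dp/dtau, dq/dtau) = (1.554951, 1.223327); Gamma_ppp = 0.739669, Gamma_ppq = 0.000000, Gamma_pqq = -0.493113, Gamma_qpp = 0.248859, Gamma_qpq = 0.000000, Gamma_qqq = -0.165906; k1 = (1.554951, 1.223327, -1.050468, -0.353426)
  k2: at (p, q) = (1.604655, -0.541195), (dp/dtau, dq/dtau) = (1.502427, 1.205656); Gamma_ppp = 0.716556, Gamma_ppq = 0.000000, Gamma_pqq = -0.477704, Gamma_qpp = 0.203356, Gamma_qpq = 0.000000, Gamma_qqq = -0.135571; k2 = (1.502427, 1.205656, -0.923080, -0.261967)
  k3: at (p, q) = (1.602029, -0.542078), (dp/dtau, dq/dtau) = (1.508797, 1.210229); Gamma_ppp = 0.717602, Gamma_ppq = 0.000000, Gamma_pqq = -0.478401, Gamma_qpp = 0.204407, Gamma_qpq = 0.000000, Gamma_qqq = -0.136272; k3 = (1.508797, 1.210229, -0.932905, -0.265736)
  k4: at (p, q) = (1.677787, -0.481338), (dp/dtau, dq/dtau) = (1.461660, 1.196754); Gamma_ppp = 0.693623, Gamma_ppq = 0.000000, Gamma_pqq = -0.462415, Gamma_qpp = 0.165553, Gamma_qpq = 0.000000, Gamma_qqq = -0.110369; k4 = (1.461660, 1.196754, -0.819611, -0.195623)
  Y <- Y + (h/6)(k1 + 2k2 + 2k3 + k4): p = 1.6776, q = -0.4815, dp/dtau = 1.4619, dq/dtau = 1.1966

Answer: p = 1.6776, q = -0.4815, dp/dtau = 1.4619, dq/dtau = 1.1966


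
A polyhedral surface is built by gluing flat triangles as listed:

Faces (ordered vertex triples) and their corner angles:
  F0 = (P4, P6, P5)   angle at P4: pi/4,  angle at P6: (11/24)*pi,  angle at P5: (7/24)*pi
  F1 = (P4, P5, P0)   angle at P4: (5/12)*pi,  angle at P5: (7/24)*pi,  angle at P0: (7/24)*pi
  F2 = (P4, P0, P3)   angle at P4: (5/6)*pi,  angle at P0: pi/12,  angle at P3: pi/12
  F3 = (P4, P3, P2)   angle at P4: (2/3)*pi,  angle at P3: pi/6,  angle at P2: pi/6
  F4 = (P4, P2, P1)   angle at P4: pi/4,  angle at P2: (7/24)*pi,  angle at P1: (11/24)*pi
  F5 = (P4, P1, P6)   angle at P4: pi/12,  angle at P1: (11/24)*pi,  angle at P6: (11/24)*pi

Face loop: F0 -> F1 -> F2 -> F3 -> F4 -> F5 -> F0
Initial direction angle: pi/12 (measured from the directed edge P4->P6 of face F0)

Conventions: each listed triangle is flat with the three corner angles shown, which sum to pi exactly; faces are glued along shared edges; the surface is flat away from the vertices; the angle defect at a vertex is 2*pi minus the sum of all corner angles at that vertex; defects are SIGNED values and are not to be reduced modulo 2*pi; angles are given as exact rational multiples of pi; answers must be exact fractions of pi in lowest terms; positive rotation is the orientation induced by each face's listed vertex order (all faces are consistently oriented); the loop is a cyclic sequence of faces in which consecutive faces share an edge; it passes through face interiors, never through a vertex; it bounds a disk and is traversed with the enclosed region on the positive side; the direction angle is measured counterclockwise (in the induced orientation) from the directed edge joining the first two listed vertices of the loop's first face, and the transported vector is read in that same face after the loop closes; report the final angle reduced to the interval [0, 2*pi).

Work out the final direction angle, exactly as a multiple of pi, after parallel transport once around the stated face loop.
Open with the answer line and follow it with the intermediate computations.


Answer: final direction angle = (19/12)*pi

enclosed vertex P4: corner angles sum to (5/2)*pi, defect = 2*pi - (5/2)*pi = -pi/2
transport around the loop rotates by the sum of enclosed defects; add to the initial angle mod 2*pi
final angle = pi/12 - pi/2 = (19/12)*pi (mod 2*pi)


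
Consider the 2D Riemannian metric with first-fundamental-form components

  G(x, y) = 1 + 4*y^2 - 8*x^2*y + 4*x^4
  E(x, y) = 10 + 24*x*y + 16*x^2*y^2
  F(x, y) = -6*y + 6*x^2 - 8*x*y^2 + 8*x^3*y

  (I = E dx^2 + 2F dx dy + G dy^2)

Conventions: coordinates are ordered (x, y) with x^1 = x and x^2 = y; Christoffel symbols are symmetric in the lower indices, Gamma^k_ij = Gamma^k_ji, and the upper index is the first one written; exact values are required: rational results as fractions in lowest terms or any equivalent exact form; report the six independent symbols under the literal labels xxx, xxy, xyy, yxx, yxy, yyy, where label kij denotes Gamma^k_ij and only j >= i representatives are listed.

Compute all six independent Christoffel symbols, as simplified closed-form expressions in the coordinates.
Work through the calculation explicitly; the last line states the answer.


E = 10 + 24*x*y + 16*x^2*y^2; F = -6*y + 6*x^2 - 8*x*y^2 + 8*x^3*y; G = 1 + 4*y^2 - 8*x^2*y + 4*x^4
Gamma^k_ij = (1/2) g^{kl} (d_i g_jl + d_j g_il - d_l g_ij), with g^inv = (1/(EG-F^2)) [[G, -F], [-F, E]]
first partials: E_x = 24*y + 32*x*y^2, E_y = 24*x + 32*x^2*y, F_x = 12*x - 8*y^2 + 24*x^2*y, F_y = -6 - 16*x*y + 8*x^3, G_x = -16*x*y + 16*x^3, G_y = 8*y - 8*x^2
D = EG - F^2 = 10 + 4*y^2 + 24*x*y - 8*x^2*y + 16*x^2*y^2 + 4*x^4
expanded: Gamma^x_xx = (G E_x - 2F F_x + F E_y)/(2D), Gamma^x_xy = (G E_y - F G_x)/(2D), Gamma^x_yy = (2G F_y - G G_x - F G_y)/(2D), Gamma^y_xx = (2E F_x - E E_y - F E_x)/(2D), Gamma^y_xy = (E G_x - F E_y)/(2D), Gamma^y_yy = (E G_y - 2F F_y + F G_x)/(2D); substitute and cancel common factors

Answer: Gamma_xxx = (8*x*y^2 + 6*y)/(2*x^4 + 8*x^2*y^2 - 4*x^2*y + 12*x*y + 2*y^2 + 5), Gamma_xxy = (8*x^2*y + 6*x)/(2*x^4 + 8*x^2*y^2 - 4*x^2*y + 12*x*y + 2*y^2 + 5), Gamma_xyy = (-4*x*y - 3)/(2*x^4 + 8*x^2*y^2 - 4*x^2*y + 12*x*y + 2*y^2 + 5), Gamma_yxx = (4*x^2*y - 4*y^2)/(2*x^4 + 8*x^2*y^2 - 4*x^2*y + 12*x*y + 2*y^2 + 5), Gamma_yxy = (4*x^3 - 4*x*y)/(2*x^4 + 8*x^2*y^2 - 4*x^2*y + 12*x*y + 2*y^2 + 5), Gamma_yyy = (-2*x^2 + 2*y)/(2*x^4 + 8*x^2*y^2 - 4*x^2*y + 12*x*y + 2*y^2 + 5)


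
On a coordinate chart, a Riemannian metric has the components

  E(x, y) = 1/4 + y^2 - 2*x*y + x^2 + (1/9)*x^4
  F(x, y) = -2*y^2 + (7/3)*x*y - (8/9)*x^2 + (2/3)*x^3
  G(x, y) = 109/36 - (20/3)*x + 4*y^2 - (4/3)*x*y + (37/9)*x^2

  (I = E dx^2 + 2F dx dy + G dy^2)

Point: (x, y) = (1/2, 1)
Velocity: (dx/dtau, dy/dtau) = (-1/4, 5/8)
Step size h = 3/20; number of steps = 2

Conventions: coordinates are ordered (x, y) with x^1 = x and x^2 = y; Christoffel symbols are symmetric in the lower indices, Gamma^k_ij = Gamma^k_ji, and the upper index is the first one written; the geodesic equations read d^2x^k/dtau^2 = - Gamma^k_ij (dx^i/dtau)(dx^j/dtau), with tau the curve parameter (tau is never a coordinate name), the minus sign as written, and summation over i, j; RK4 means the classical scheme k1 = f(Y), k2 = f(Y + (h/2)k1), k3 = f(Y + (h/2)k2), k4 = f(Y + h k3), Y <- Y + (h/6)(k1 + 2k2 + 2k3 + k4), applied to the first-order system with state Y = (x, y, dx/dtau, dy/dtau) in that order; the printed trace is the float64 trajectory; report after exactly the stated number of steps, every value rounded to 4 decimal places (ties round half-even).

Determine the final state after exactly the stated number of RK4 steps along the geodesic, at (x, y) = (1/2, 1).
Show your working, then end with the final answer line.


f(Y) = (dx/dtau, dy/dtau, -Gamma^x_ij Y'^i Y'^j, -Gamma^y_ij Y'^i Y'^j) with the Gammas evaluated at the stage position; h = 0.150000; intermediate values shown to 6 dp
step 0: x = 0.5000, y = 1.0000, dx/dtau = -0.2500, dy/dtau = 0.6250
step 1:
  k1: at (x, y) = (0.500000, 1.000000), (dx/dtau, dy/dtau) = (-0.250000, 0.625000); Gamma_xxx = -0.459882, Gamma_xxy = 0.123654, Gamma_xyy = -0.036124, Gamma_yxx = 0.245919, Gamma_yxy = -0.449809, Gamma_yyy = 0.895450; k1 = (-0.250000, 0.625000, 0.081495, -0.505720)
  k2: at (x, y) = (0.481250, 1.046875), (dx/dtau, dy/dtau) = (-0.243888, 0.587071); Gamma_xxx = -0.569971, Gamma_xxy = 0.142092, Gamma_xyy = -0.077506, Gamma_yxx = 0.185220, Gamma_yxy = -0.421460, Gamma_yyy = 0.842553; k2 = (-0.243888, 0.587071, 0.101305, -0.422094)
  k3: at (x, y) = (0.481708, 1.044030), (dx/dtau, dy/dtau) = (-0.242402, 0.593343); Gamma_xxx = -0.565803, Gamma_xxy = 0.139733, Gamma_xyy = -0.068291, Gamma_yxx = 0.187774, Gamma_yxy = -0.423775, Gamma_yyy = 0.846958; k3 = (-0.242402, 0.593343, 0.097483, -0.431111)
  k4: at (x, y) = (0.463640, 1.089001), (dx/dtau, dy/dtau) = (-0.235378, 0.560333); Gamma_xxx = -0.664084, Gamma_xxy = 0.154573, Gamma_xyy = -0.103447, Gamma_yxx = 0.132038, Gamma_yxy = -0.398579, Gamma_yyy = 0.799525; k4 = (-0.235378, 0.560333, 0.110045, -0.363482)
  Y <- Y + (h/6)(k1 + 2k2 + 2k3 + k4): x = 0.4636, y = 1.0887, dx/dtau = -0.2353, dy/dtau = 0.5606
step 2:
  k1: at (x, y) = (0.463551, 1.088654), (dx/dtau, dy/dtau) = (-0.235272, 0.560610); Gamma_xxx = -0.664053, Gamma_xxy = 0.153999, Gamma_xyy = -0.100985, Gamma_yxx = 0.132126, Gamma_yxy = -0.398988, Gamma_yyy = 0.800333; k1 = (-0.235272, 0.560610, 0.109119, -0.364095)
  k2: at (x, y) = (0.445906, 1.130700), (dx/dtau, dy/dtau) = (-0.227088, 0.533303); Gamma_xxx = -0.750016, Gamma_xxy = 0.163999, Gamma_xyy = -0.123373, Gamma_yxx = 0.081819, Gamma_yxy = -0.377908, Gamma_yyy = 0.760362; k2 = (-0.227088, 0.533303, 0.113489, -0.312009)
  k3: at (x, y) = (0.446519, 1.128652), (dx/dtau, dy/dtau) = (-0.226760, 0.537209); Gamma_xxx = -0.746696, Gamma_xxy = 0.163039, Gamma_xyy = -0.120066, Gamma_yxx = 0.083868, Gamma_yxy = -0.379138, Gamma_yyy = 0.762746; k3 = (-0.226760, 0.537209, 0.112768, -0.316808)
  k4: at (x, y) = (0.429537, 1.169235), (dx/dtau, dy/dtau) = (-0.218357, 0.513089); Gamma_xxx = -0.821601, Gamma_xxy = 0.170899, Gamma_xyy = -0.139706, Gamma_yxx = 0.038265, Gamma_yxy = -0.360210, Gamma_yyy = 0.726518; k4 = (-0.218357, 0.513089, 0.114247, -0.273801)
  Y <- Y + (h/6)(k1 + 2k2 + 2k3 + k4): x = 0.4295, y = 1.1690, dx/dtau = -0.2184, dy/dtau = 0.5132

Answer: x = 0.4295, y = 1.1690, dx/dtau = -0.2184, dy/dtau = 0.5132


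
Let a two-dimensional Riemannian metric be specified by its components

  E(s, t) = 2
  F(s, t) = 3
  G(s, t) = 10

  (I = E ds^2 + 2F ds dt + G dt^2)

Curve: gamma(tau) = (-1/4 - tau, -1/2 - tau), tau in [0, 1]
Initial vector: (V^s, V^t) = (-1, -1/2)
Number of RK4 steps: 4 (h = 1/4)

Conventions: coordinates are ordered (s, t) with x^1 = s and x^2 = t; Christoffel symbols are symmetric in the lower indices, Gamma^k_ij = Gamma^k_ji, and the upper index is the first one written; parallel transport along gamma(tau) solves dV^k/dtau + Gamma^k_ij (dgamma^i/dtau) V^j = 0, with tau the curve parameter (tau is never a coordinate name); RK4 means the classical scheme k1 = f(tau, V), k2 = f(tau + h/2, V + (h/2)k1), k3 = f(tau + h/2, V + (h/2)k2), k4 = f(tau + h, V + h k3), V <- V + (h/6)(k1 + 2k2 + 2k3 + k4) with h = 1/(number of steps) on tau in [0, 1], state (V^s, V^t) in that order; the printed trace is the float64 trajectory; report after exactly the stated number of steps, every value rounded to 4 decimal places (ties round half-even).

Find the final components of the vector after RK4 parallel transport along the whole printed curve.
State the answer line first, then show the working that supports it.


Answer: V^s = -1.0000, V^t = -0.5000

gamma'(tau) = (-1, -1); f(tau, V)^k = -Gamma^k_ij(gamma(tau)) gamma'^i(tau) V^j; h = 1/4; intermediate values shown to 6 dp
curve data and Christoffel symbols at the stage parameters:
  tau = 0.000000: gamma = (-0.250000, -0.500000), gamma' = (-1.000000, -1.000000); Gamma_sss = 0.000000, Gamma_sst = 0.000000, Gamma_stt = 0.000000, Gamma_tss = 0.000000, Gamma_tst = 0.000000, Gamma_ttt = 0.000000
  tau = 0.125000: gamma = (-0.375000, -0.625000), gamma' = (-1.000000, -1.000000); Gamma_sss = 0.000000, Gamma_sst = 0.000000, Gamma_stt = 0.000000, Gamma_tss = 0.000000, Gamma_tst = 0.000000, Gamma_ttt = 0.000000
  tau = 0.250000: gamma = (-0.500000, -0.750000), gamma' = (-1.000000, -1.000000); Gamma_sss = 0.000000, Gamma_sst = 0.000000, Gamma_stt = 0.000000, Gamma_tss = 0.000000, Gamma_tst = 0.000000, Gamma_ttt = 0.000000
  tau = 0.375000: gamma = (-0.625000, -0.875000), gamma' = (-1.000000, -1.000000); Gamma_sss = 0.000000, Gamma_sst = 0.000000, Gamma_stt = 0.000000, Gamma_tss = 0.000000, Gamma_tst = 0.000000, Gamma_ttt = 0.000000
  tau = 0.500000: gamma = (-0.750000, -1.000000), gamma' = (-1.000000, -1.000000); Gamma_sss = 0.000000, Gamma_sst = 0.000000, Gamma_stt = 0.000000, Gamma_tss = 0.000000, Gamma_tst = 0.000000, Gamma_ttt = 0.000000
  tau = 0.625000: gamma = (-0.875000, -1.125000), gamma' = (-1.000000, -1.000000); Gamma_sss = 0.000000, Gamma_sst = 0.000000, Gamma_stt = 0.000000, Gamma_tss = 0.000000, Gamma_tst = 0.000000, Gamma_ttt = 0.000000
  tau = 0.750000: gamma = (-1.000000, -1.250000), gamma' = (-1.000000, -1.000000); Gamma_sss = 0.000000, Gamma_sst = 0.000000, Gamma_stt = 0.000000, Gamma_tss = 0.000000, Gamma_tst = 0.000000, Gamma_ttt = 0.000000
  tau = 0.875000: gamma = (-1.125000, -1.375000), gamma' = (-1.000000, -1.000000); Gamma_sss = 0.000000, Gamma_sst = 0.000000, Gamma_stt = 0.000000, Gamma_tss = 0.000000, Gamma_tst = 0.000000, Gamma_ttt = 0.000000
  tau = 1.000000: gamma = (-1.250000, -1.500000), gamma' = (-1.000000, -1.000000); Gamma_sss = 0.000000, Gamma_sst = 0.000000, Gamma_stt = 0.000000, Gamma_tss = 0.000000, Gamma_tst = 0.000000, Gamma_ttt = 0.000000
step 0: V^s = -1.0000, V^t = -0.5000
step 1: k1 = (0.000000, 0.000000), k2 = (0.000000, 0.000000), k3 = (0.000000, 0.000000), k4 = (0.000000, 0.000000); V <- V + (h/6)(k1 + 2k2 + 2k3 + k4): V^s = -1.0000, V^t = -0.5000
step 2: k1 = (0.000000, 0.000000), k2 = (0.000000, 0.000000), k3 = (0.000000, 0.000000), k4 = (0.000000, 0.000000); V <- V + (h/6)(k1 + 2k2 + 2k3 + k4): V^s = -1.0000, V^t = -0.5000
step 3: k1 = (0.000000, 0.000000), k2 = (0.000000, 0.000000), k3 = (0.000000, 0.000000), k4 = (0.000000, 0.000000); V <- V + (h/6)(k1 + 2k2 + 2k3 + k4): V^s = -1.0000, V^t = -0.5000
step 4: k1 = (0.000000, 0.000000), k2 = (0.000000, 0.000000), k3 = (0.000000, 0.000000), k4 = (0.000000, 0.000000); V <- V + (h/6)(k1 + 2k2 + 2k3 + k4): V^s = -1.0000, V^t = -0.5000


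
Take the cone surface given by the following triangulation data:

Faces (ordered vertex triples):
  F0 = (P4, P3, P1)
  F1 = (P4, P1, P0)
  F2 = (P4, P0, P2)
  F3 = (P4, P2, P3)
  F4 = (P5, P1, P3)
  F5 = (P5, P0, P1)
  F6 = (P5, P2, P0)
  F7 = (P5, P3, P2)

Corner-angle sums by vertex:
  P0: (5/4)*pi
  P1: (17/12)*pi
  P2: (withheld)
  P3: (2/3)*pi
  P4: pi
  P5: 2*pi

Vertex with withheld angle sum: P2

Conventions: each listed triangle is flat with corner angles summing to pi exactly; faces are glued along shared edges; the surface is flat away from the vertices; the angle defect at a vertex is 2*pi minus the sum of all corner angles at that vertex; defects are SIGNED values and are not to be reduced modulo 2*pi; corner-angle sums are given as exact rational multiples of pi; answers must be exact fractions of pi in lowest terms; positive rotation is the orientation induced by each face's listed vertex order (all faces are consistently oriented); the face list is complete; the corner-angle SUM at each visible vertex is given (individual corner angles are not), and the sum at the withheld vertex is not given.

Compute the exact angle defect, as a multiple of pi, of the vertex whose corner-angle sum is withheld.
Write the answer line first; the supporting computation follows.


Answer: defect(P2) = pi/3

V = 6, E = 12, F = 8; chi = V - E + F = 2
Gauss-Bonnet: total defect = 2*pi*chi = 4*pi; visible defects sum to (11/3)*pi


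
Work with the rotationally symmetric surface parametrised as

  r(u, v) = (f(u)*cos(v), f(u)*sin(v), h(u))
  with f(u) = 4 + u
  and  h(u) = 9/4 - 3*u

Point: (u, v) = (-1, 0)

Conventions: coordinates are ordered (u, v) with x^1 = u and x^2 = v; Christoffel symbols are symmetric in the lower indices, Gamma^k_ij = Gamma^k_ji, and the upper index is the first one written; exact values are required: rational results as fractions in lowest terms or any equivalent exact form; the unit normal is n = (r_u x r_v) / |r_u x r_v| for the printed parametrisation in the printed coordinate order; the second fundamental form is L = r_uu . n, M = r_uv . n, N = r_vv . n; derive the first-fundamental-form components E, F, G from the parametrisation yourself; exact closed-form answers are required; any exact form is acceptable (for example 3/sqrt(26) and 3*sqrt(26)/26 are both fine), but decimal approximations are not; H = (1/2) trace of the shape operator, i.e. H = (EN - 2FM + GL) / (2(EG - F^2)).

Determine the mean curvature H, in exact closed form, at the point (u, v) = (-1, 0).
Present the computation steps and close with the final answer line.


f = 3, f' = 1, f'' = 0, h' = -3, h'' = 0
E = 10, F = 0, G = 9; answer radicand W^2 = 10
unnormalised second-form numerators: l = 0, m = 0, n = -9; L = l/sqrt(10), and similarly M = m/sqrt(W^2), N = n/sqrt(W^2)
H = (E*n - 2*F*m + G*l) / (2*(EG - F^2)*sqrt(W^2)); E*n - 2*F*m + G*l = -90, EG - F^2 = 90, so H = (-1/2)/sqrt(10)

Answer: H = -sqrt(10)/20


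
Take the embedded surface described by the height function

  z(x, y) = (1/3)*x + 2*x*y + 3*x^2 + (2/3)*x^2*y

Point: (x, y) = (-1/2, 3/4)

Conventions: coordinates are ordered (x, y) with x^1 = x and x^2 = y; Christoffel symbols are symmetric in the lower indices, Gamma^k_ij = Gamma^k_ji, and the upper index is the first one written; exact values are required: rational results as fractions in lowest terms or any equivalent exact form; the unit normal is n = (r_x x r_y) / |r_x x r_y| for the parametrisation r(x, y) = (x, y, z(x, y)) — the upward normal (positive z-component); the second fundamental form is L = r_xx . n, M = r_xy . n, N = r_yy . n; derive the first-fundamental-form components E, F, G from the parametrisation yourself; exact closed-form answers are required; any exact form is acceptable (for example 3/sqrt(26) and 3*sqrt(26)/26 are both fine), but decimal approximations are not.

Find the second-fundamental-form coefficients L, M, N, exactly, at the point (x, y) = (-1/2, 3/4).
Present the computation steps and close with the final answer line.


z_x = -5/3, z_y = -5/6, z_xx = 7, z_xy = 4/3, z_yy = 0
E = 34/9, F = 25/18, G = 61/36; answer radicand W^2 = 161/36
unnormalised second-form numerators: l = 7, m = 4/3, n = 0; L = l/sqrt(161/36), and similarly M = m/sqrt(W^2), N = n/sqrt(W^2)

Answer: L = 6*sqrt(161)/23, M = 8*sqrt(161)/161, N = 0


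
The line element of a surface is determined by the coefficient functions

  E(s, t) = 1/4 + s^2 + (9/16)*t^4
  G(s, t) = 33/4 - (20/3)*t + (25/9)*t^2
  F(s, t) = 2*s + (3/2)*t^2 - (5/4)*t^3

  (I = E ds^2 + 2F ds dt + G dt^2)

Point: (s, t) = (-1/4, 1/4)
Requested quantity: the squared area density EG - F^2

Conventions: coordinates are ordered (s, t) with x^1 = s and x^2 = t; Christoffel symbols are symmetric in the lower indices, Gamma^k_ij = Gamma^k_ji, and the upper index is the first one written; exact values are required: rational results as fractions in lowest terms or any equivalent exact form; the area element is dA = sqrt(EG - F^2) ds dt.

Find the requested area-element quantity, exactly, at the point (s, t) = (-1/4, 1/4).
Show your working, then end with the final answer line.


E = 1289/4096, F = -109/256, G = 973/144; EG - F^2 = 286817/147456

Answer: EG - F^2 = 286817/147456


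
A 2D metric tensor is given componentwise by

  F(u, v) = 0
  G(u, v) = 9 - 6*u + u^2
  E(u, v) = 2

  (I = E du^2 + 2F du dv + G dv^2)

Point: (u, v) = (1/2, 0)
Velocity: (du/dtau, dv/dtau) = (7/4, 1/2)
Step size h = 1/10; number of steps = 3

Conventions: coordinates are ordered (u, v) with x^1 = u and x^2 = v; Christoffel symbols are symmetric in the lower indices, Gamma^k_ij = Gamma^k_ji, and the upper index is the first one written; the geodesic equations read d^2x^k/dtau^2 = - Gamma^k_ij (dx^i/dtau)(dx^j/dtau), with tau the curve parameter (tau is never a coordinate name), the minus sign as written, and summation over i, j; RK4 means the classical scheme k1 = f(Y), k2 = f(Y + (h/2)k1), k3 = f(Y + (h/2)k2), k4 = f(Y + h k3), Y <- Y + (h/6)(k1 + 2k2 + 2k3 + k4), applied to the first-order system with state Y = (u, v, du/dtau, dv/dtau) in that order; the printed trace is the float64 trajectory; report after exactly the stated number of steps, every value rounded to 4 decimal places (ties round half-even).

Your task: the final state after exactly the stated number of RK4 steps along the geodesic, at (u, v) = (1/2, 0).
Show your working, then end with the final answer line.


f(Y) = (du/dtau, dv/dtau, -Gamma^u_ij Y'^i Y'^j, -Gamma^v_ij Y'^i Y'^j) with the Gammas evaluated at the stage position; h = 0.100000; intermediate values shown to 6 dp
step 0: u = 0.5000, v = 0.0000, du/dtau = 1.7500, dv/dtau = 0.5000
step 1:
  k1: at (u, v) = (0.500000, 0.000000), (du/dtau, dv/dtau) = (1.750000, 0.500000); Gamma_uuu = 0.000000, Gamma_uuv = 0.000000, Gamma_uvv = 1.250000, Gamma_vuu = 0.000000, Gamma_vuv = -0.400000, Gamma_vvv = 0.000000; k1 = (1.750000, 0.500000, -0.312500, 0.700000)
  k2: at (u, v) = (0.587500, 0.025000), (du/dtau, dv/dtau) = (1.734375, 0.535000); Gamma_uuu = 0.000000, Gamma_uuv = 0.000000, Gamma_uvv = 1.206250, Gamma_vuu = 0.000000, Gamma_vuv = -0.414508, Gamma_vvv = 0.000000; k2 = (1.734375, 0.535000, -0.345259, 0.769236)
  k3: at (u, v) = (0.586719, 0.026750), (du/dtau, dv/dtau) = (1.732737, 0.538462); Gamma_uuu = 0.000000, Gamma_uuv = 0.000000, Gamma_uvv = 1.206641, Gamma_vuu = 0.000000, Gamma_vuv = -0.414374, Gamma_vvv = 0.000000; k3 = (1.732737, 0.538462, -0.349855, 0.773232)
  k4: at (u, v) = (0.673274, 0.053846), (du/dtau, dv/dtau) = (1.715015, 0.577323); Gamma_uuu = 0.000000, Gamma_uuv = 0.000000, Gamma_uvv = 1.163363, Gamma_vuu = 0.000000, Gamma_vuv = -0.429788, Gamma_vvv = 0.000000; k4 = (1.715015, 0.577323, -0.387751, 0.851082)
  Y <- Y + (h/6)(k1 + 2k2 + 2k3 + k4): u = 0.6733, v = 0.0537, du/dtau = 1.7152, dv/dtau = 0.5773
step 2:
  k1: at (u, v) = (0.673321, 0.053737), (du/dtau, dv/dtau) = (1.715159, 0.577267); Gamma_uuu = 0.000000, Gamma_uuv = 0.000000, Gamma_uvv = 1.163340, Gamma_vuu = 0.000000, Gamma_vuv = -0.429797, Gamma_vvv = 0.000000; k1 = (1.715159, 0.577267, -0.387668, 0.851088)
  k2: at (u, v) = (0.759079, 0.082601), (du/dtau, dv/dtau) = (1.695775, 0.619821); Gamma_uuu = 0.000000, Gamma_uuv = 0.000000, Gamma_uvv = 1.120461, Gamma_vuu = 0.000000, Gamma_vuv = -0.446245, Gamma_vvv = 0.000000; k2 = (1.695775, 0.619821, -0.430457, 0.938076)
  k3: at (u, v) = (0.758109, 0.084729), (du/dtau, dv/dtau) = (1.693636, 0.624171); Gamma_uuu = 0.000000, Gamma_uuv = 0.000000, Gamma_uvv = 1.120945, Gamma_vuu = 0.000000, Gamma_vuv = -0.446052, Gamma_vvv = 0.000000; k3 = (1.693636, 0.624171, -0.436708, 0.943059)
  k4: at (u, v) = (0.842684, 0.116155), (du/dtau, dv/dtau) = (1.671488, 0.671573); Gamma_uuu = 0.000000, Gamma_uuv = 0.000000, Gamma_uvv = 1.078658, Gamma_vuu = 0.000000, Gamma_vuv = -0.463539, Gamma_vvv = 0.000000; k4 = (1.671488, 0.671573, -0.486486, 1.040669)
  Y <- Y + (h/6)(k1 + 2k2 + 2k3 + k4): u = 0.8427, v = 0.1160, du/dtau = 1.6717, dv/dtau = 0.6715
step 3:
  k1: at (u, v) = (0.842745, 0.116018), (du/dtau, dv/dtau) = (1.671684, 0.671501); Gamma_uuu = 0.000000, Gamma_uuv = 0.000000, Gamma_uvv = 1.078627, Gamma_vuu = 0.000000, Gamma_vuv = -0.463552, Gamma_vvv = 0.000000; k1 = (1.671684, 0.671501, -0.486367, 1.040709)
  k2: at (u, v) = (0.926329, 0.149593), (du/dtau, dv/dtau) = (1.647366, 0.723536); Gamma_uuu = 0.000000, Gamma_uuv = 0.000000, Gamma_uvv = 1.036835, Gamma_vuu = 0.000000, Gamma_vuv = -0.482237, Gamma_vvv = 0.000000; k2 = (1.647366, 0.723536, -0.542788, 1.149583)
  k3: at (u, v) = (0.925113, 0.152195), (du/dtau, dv/dtau) = (1.644545, 0.728980); Gamma_uuu = 0.000000, Gamma_uuv = 0.000000, Gamma_uvv = 1.037443, Gamma_vuu = 0.000000, Gamma_vuv = -0.481954, Gamma_vvv = 0.000000; k3 = (1.644545, 0.728980, -0.551310, 1.155572)
  k4: at (u, v) = (1.007200, 0.188916), (du/dtau, dv/dtau) = (1.616553, 0.787058); Gamma_uuu = 0.000000, Gamma_uuv = 0.000000, Gamma_uvv = 0.996400, Gamma_vuu = 0.000000, Gamma_vuv = -0.501806, Gamma_vvv = 0.000000; k4 = (1.616553, 0.787058, -0.617230, 1.276917)
  Y <- Y + (h/6)(k1 + 2k2 + 2k3 + k4): u = 1.0073, v = 0.1887, du/dtau = 1.6168, dv/dtau = 0.7870

Answer: u = 1.0073, v = 0.1887, du/dtau = 1.6168, dv/dtau = 0.7870


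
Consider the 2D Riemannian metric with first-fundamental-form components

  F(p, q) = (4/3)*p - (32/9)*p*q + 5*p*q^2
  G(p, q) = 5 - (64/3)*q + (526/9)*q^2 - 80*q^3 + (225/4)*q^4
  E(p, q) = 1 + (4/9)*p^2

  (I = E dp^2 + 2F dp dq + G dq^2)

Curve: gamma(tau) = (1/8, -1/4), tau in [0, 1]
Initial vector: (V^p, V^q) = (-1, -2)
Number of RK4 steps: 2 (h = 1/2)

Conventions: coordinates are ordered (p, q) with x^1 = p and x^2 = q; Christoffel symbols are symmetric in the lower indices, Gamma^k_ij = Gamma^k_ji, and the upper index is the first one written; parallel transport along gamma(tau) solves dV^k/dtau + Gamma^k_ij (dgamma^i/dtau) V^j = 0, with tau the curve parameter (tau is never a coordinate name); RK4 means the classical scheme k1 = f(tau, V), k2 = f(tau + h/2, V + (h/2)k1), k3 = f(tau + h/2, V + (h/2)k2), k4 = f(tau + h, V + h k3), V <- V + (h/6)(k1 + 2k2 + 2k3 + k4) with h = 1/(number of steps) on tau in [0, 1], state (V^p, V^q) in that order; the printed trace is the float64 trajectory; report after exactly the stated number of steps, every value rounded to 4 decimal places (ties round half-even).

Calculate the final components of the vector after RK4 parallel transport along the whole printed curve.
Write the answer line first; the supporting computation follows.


Answer: V^p = -1.0000, V^q = -2.0000

gamma'(tau) = (0, 0); f(tau, V)^k = -Gamma^k_ij(gamma(tau)) gamma'^i(tau) V^j; h = 1/2; intermediate values shown to 6 dp
curve data and Christoffel symbols at the stage parameters:
  tau = 0.000000: gamma = (0.125000, -0.250000), gamma' = (0.000000, 0.000000); Gamma_ppp = 0.003593, Gamma_ppq = 0.000000, Gamma_pqq = -0.048953, Gamma_qpp = 0.163924, Gamma_qpq = 0.000000, Gamma_qqq = -2.233465
  tau = 0.250000: gamma = (0.125000, -0.250000), gamma' = (0.000000, 0.000000); Gamma_ppp = 0.003593, Gamma_ppq = 0.000000, Gamma_pqq = -0.048953, Gamma_qpp = 0.163924, Gamma_qpq = 0.000000, Gamma_qqq = -2.233465
  tau = 0.500000: gamma = (0.125000, -0.250000), gamma' = (0.000000, 0.000000); Gamma_ppp = 0.003593, Gamma_ppq = 0.000000, Gamma_pqq = -0.048953, Gamma_qpp = 0.163924, Gamma_qpq = 0.000000, Gamma_qqq = -2.233465
  tau = 0.750000: gamma = (0.125000, -0.250000), gamma' = (0.000000, 0.000000); Gamma_ppp = 0.003593, Gamma_ppq = 0.000000, Gamma_pqq = -0.048953, Gamma_qpp = 0.163924, Gamma_qpq = 0.000000, Gamma_qqq = -2.233465
  tau = 1.000000: gamma = (0.125000, -0.250000), gamma' = (0.000000, 0.000000); Gamma_ppp = 0.003593, Gamma_ppq = 0.000000, Gamma_pqq = -0.048953, Gamma_qpp = 0.163924, Gamma_qpq = 0.000000, Gamma_qqq = -2.233465
step 0: V^p = -1.0000, V^q = -2.0000
step 1: k1 = (0.000000, 0.000000), k2 = (0.000000, 0.000000), k3 = (0.000000, 0.000000), k4 = (0.000000, 0.000000); V <- V + (h/6)(k1 + 2k2 + 2k3 + k4): V^p = -1.0000, V^q = -2.0000
step 2: k1 = (0.000000, 0.000000), k2 = (0.000000, 0.000000), k3 = (0.000000, 0.000000), k4 = (0.000000, 0.000000); V <- V + (h/6)(k1 + 2k2 + 2k3 + k4): V^p = -1.0000, V^q = -2.0000


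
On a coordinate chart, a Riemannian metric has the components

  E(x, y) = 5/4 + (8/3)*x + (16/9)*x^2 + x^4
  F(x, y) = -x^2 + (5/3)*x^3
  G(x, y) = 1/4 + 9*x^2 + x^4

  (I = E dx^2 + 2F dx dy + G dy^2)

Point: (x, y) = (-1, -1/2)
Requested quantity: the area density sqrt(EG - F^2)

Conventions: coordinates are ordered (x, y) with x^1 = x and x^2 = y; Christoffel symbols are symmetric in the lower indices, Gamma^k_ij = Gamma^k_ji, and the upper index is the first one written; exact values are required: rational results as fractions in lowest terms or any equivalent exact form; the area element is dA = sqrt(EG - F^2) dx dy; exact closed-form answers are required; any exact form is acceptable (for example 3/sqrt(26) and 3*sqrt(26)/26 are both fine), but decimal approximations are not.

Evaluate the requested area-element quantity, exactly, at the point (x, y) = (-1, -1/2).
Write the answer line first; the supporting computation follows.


Answer: sqrt(EG - F^2) = sqrt(985)/12

E = 49/36, F = -8/3, G = 41/4; EG - F^2 = 985/144


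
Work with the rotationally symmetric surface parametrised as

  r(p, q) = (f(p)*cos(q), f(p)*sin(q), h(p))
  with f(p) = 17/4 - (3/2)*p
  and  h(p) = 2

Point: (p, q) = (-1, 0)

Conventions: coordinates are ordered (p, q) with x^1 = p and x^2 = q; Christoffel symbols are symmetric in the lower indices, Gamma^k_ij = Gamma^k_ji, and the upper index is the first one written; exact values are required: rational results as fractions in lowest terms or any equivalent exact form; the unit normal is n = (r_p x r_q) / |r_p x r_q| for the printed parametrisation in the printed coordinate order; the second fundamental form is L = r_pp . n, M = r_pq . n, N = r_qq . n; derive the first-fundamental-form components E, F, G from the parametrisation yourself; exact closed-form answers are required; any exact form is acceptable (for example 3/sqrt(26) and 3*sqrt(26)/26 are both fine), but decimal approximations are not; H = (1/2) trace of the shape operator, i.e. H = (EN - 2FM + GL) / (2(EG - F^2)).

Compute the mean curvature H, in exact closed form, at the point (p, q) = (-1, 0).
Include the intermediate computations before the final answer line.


f = 23/4, f' = -3/2, f'' = 0, h' = 0, h'' = 0
E = 9/4, F = 0, G = 529/16; answer radicand W^2 = 9/4
unnormalised second-form numerators: l = 0, m = 0, n = 0; L = l/sqrt(9/4), and similarly M = m/sqrt(W^2), N = n/sqrt(W^2)
H = (E*n - 2*F*m + G*l) / (2*(EG - F^2)*sqrt(W^2)); E*n - 2*F*m + G*l = 0, EG - F^2 = 4761/64, so H = (0)/sqrt(9/4)

Answer: H = 0


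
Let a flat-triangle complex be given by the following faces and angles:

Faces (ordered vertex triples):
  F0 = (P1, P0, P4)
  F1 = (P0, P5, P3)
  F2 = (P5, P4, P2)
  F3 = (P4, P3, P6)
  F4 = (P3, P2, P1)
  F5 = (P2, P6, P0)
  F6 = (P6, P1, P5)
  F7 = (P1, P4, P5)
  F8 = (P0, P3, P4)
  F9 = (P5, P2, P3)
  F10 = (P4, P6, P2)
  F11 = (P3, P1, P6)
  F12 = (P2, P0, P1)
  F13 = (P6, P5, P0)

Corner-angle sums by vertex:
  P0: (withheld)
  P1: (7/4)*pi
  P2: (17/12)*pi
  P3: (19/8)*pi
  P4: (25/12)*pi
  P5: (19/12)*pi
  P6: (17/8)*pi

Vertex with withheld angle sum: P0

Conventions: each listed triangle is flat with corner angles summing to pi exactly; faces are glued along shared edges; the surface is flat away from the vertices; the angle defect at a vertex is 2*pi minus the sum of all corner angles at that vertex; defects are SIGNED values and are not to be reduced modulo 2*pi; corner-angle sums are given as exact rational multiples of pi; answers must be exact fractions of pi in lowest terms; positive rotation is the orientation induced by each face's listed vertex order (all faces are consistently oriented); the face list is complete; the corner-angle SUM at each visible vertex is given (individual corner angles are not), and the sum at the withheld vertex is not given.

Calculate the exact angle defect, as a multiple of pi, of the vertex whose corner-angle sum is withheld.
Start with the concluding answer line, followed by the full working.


Answer: defect(P0) = (-2/3)*pi

V = 7, E = 21, F = 14; chi = V - E + F = 0
Gauss-Bonnet: total defect = 2*pi*chi = 0; visible defects sum to (2/3)*pi
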